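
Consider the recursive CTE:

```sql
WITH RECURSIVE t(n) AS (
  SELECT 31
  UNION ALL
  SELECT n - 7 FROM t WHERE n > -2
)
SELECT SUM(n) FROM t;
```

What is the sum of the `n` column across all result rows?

81

Base: n=31.
Iteration 1: 31 > -2 holds -> n = 31 - 7 = 24.
Iteration 2: 24 > -2 holds -> n = 24 - 7 = 17.
Iteration 3: 17 > -2 holds -> n = 17 - 7 = 10.
Iteration 4: 10 > -2 holds -> n = 10 - 7 = 3.
Iteration 5: 3 > -2 holds -> n = 3 - 7 = -4.
Iteration 6: -4 > -2 fails; recursion stops.
SUM(n) = 31 + 24 + 17 + 10 + 3 + -4 = 81.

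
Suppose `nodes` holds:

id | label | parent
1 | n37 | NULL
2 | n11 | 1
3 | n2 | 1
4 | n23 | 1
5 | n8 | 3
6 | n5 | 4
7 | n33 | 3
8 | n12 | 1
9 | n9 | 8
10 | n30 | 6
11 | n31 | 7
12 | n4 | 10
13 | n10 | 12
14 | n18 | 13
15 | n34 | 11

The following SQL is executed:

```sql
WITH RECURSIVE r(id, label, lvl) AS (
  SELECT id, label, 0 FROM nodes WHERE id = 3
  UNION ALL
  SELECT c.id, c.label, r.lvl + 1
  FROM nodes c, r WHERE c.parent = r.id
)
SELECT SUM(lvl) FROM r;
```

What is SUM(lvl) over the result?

Base: id=3 (n2) at lvl 0.
Iteration 1: rows with parent in {3} -> n8 (id 5, lvl 1), n33 (id 7, lvl 1).
Iteration 2: rows with parent in {5,7} -> n31 (id 11, lvl 2).
Iteration 3: rows with parent in {11} -> n34 (id 15, lvl 3).
Iteration 4: no rows with parent in {15}; recursion stops.
SUM(lvl) = 0 + 1 + 1 + 2 + 3 = 7.

7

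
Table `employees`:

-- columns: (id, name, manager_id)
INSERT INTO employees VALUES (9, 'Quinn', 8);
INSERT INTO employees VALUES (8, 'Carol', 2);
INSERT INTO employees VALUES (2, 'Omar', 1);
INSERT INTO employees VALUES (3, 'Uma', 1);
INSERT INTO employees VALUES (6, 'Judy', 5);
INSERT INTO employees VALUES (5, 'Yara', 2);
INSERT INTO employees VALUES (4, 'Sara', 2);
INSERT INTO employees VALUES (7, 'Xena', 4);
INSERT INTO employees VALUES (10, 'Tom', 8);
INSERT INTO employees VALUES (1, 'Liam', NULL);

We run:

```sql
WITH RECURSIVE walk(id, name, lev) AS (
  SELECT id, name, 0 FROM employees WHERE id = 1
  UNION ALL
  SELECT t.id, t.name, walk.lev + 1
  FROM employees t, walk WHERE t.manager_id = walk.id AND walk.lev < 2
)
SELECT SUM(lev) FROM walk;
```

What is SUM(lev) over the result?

8

Base: id=1 (Liam) at lev 0.
Iteration 1: rows with manager_id in {1} -> Omar (id 2, lev 1), Uma (id 3, lev 1).
Iteration 2: rows with manager_id in {2,3} -> Sara (id 4, lev 2), Yara (id 5, lev 2), Carol (id 8, lev 2).
Iteration 3: lev < 2 fails for all current rows; recursion stops.
SUM(lev) = 0 + 1 + 1 + 2 + 2 + 2 = 8.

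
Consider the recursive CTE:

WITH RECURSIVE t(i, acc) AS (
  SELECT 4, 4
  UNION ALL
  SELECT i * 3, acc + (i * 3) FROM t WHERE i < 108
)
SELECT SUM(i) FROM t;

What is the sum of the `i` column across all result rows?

160

Base: i=4, acc=4.
Iteration 1: 4 < 108 holds -> i = 4 * 3 = 12, acc = 4 + 12 = 16.
Iteration 2: 12 < 108 holds -> i = 12 * 3 = 36, acc = 16 + 36 = 52.
Iteration 3: 36 < 108 holds -> i = 36 * 3 = 108, acc = 52 + 108 = 160.
Iteration 4: 108 < 108 fails; recursion stops.
SUM(i) = 4 + 12 + 36 + 108 = 160.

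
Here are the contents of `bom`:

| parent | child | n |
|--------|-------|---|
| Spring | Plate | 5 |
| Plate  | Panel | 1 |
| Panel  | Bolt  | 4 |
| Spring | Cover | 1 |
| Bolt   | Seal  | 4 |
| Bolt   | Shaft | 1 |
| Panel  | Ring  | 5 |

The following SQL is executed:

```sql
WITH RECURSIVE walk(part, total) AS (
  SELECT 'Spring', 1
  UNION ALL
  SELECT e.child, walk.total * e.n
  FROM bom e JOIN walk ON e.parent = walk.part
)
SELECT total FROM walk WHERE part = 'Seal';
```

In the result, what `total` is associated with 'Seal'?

Base: (Spring, total=1).
Iteration 1: components of {Spring} -> Cover = 1*1 = 1, Plate = 1*5 = 5.
Iteration 2: components of {Cover,Plate} -> Panel = 5*1 = 5.
Iteration 3: components of {Panel} -> Bolt = 5*4 = 20, Ring = 5*5 = 25.
Iteration 4: components of {Bolt,Ring} -> Seal = 20*4 = 80, Shaft = 20*1 = 20.
Iteration 5: no further components; recursion stops.

80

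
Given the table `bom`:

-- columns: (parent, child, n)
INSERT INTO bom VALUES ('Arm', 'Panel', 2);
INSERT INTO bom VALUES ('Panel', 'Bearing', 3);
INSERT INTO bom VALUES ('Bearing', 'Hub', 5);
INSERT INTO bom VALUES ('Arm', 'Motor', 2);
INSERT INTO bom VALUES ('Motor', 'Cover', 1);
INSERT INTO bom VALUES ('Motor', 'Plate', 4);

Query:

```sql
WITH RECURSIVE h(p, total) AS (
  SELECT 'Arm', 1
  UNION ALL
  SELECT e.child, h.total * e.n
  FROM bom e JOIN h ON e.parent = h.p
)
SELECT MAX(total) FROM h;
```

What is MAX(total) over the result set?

30

Base: (Arm, total=1).
Iteration 1: components of {Arm} -> Motor = 1*2 = 2, Panel = 1*2 = 2.
Iteration 2: components of {Motor,Panel} -> Bearing = 2*3 = 6, Cover = 2*1 = 2, Plate = 2*4 = 8.
Iteration 3: components of {Bearing,Cover,Plate} -> Hub = 6*5 = 30.
Iteration 4: no further components; recursion stops.
total values: 1, 2, 2, 6, 2, 8, 30; the maximum is 30.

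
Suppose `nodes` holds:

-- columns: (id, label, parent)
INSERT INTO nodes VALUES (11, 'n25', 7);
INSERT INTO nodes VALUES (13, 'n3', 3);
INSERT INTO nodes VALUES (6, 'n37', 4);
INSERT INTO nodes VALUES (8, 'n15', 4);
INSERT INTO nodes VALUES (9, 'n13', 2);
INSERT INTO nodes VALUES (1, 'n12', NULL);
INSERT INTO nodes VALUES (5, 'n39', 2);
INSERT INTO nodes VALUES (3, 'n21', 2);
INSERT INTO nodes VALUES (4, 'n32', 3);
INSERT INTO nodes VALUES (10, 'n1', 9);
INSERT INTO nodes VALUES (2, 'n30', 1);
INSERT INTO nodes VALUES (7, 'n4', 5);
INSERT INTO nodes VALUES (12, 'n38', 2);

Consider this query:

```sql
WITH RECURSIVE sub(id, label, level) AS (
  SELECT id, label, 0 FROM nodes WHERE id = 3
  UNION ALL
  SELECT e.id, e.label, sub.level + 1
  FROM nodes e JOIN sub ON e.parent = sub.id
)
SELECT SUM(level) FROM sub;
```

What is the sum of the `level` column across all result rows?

Base: id=3 (n21) at level 0.
Iteration 1: rows with parent in {3} -> n32 (id 4, level 1), n3 (id 13, level 1).
Iteration 2: rows with parent in {4,13} -> n37 (id 6, level 2), n15 (id 8, level 2).
Iteration 3: no rows with parent in {6,8}; recursion stops.
SUM(level) = 0 + 1 + 1 + 2 + 2 = 6.

6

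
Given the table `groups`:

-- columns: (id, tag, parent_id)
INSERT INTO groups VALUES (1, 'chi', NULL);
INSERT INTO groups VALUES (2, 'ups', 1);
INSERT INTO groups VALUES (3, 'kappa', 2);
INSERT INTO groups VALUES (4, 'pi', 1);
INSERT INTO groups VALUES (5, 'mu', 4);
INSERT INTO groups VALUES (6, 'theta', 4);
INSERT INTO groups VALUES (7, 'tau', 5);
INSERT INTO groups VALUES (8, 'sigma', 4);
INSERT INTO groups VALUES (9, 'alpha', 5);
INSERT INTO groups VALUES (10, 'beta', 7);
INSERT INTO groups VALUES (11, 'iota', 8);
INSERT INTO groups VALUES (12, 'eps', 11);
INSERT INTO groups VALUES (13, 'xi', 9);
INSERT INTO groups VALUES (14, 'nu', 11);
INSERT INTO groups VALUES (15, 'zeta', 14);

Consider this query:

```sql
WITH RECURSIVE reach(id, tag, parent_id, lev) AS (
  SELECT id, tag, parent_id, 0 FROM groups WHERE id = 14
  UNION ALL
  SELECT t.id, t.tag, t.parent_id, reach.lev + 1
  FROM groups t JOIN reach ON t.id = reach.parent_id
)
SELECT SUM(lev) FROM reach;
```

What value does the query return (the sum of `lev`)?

Base: id=14 (nu), parent_id=11, lev 0.
Iteration 1: join on id=11 -> iota (id 11, parent_id=8, lev 1).
Iteration 2: join on id=8 -> sigma (id 8, parent_id=4, lev 2).
Iteration 3: join on id=4 -> pi (id 4, parent_id=1, lev 3).
Iteration 4: join on id=1 -> chi (id 1, parent_id=NULL, lev 4).
Iteration 5: parent_id is NULL; no match; recursion stops.
SUM(lev) = 0 + 1 + 2 + 3 + 4 = 10.

10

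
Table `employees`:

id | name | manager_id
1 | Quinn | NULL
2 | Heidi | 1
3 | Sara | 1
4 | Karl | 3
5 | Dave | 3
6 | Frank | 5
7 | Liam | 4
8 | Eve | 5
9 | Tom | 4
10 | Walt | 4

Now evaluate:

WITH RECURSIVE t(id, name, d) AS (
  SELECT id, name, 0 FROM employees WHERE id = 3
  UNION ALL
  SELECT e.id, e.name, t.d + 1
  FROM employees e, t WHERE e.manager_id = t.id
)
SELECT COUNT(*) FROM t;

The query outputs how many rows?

Base: id=3 (Sara) at d 0.
Iteration 1: rows with manager_id in {3} -> Karl (id 4, d 1), Dave (id 5, d 1).
Iteration 2: rows with manager_id in {4,5} -> Frank (id 6, d 2), Liam (id 7, d 2), Eve (id 8, d 2), Tom (id 9, d 2), Walt (id 10, d 2).
Iteration 3: no rows with manager_id in {6,7,8,9,10}; recursion stops.
Total rows emitted: 8.

8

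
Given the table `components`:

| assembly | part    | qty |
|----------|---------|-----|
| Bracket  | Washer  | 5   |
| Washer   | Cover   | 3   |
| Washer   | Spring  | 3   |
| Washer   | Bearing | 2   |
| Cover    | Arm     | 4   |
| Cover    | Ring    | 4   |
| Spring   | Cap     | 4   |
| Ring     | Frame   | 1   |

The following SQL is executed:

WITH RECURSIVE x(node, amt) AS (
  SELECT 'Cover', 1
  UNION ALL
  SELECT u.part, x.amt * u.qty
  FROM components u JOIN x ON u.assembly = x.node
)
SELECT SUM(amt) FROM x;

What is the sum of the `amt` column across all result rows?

Base: (Cover, amt=1).
Iteration 1: components of {Cover} -> Arm = 1*4 = 4, Ring = 1*4 = 4.
Iteration 2: components of {Arm,Ring} -> Frame = 4*1 = 4.
Iteration 3: no further components; recursion stops.
SUM(amt) = 1 + 4 + 4 + 4 = 13.

13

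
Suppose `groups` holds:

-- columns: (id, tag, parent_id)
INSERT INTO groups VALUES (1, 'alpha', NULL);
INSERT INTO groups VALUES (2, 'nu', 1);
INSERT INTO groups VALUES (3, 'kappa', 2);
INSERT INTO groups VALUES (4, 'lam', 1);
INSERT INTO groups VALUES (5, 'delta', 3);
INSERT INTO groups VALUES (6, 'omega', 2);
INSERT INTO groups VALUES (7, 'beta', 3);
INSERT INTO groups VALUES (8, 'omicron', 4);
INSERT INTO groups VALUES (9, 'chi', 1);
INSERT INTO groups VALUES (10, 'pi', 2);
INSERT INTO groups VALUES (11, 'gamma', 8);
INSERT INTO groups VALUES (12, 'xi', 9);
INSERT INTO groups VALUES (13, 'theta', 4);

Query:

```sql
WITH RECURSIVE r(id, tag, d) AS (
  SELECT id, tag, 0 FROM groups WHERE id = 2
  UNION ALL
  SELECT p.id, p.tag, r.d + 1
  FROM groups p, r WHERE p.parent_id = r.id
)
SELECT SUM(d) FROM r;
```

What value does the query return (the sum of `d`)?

Base: id=2 (nu) at d 0.
Iteration 1: rows with parent_id in {2} -> kappa (id 3, d 1), omega (id 6, d 1), pi (id 10, d 1).
Iteration 2: rows with parent_id in {3,6,10} -> delta (id 5, d 2), beta (id 7, d 2).
Iteration 3: no rows with parent_id in {5,7}; recursion stops.
SUM(d) = 0 + 1 + 1 + 1 + 2 + 2 = 7.

7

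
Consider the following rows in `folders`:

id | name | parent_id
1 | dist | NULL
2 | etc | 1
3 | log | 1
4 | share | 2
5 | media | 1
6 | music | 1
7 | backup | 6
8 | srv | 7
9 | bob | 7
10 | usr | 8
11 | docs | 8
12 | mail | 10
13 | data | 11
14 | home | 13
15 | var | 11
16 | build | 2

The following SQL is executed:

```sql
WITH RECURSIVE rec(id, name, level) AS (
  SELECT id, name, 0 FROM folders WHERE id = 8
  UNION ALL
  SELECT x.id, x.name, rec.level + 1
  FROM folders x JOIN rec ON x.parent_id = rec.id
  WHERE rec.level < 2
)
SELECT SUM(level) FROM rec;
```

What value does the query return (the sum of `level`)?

Base: id=8 (srv) at level 0.
Iteration 1: rows with parent_id in {8} -> usr (id 10, level 1), docs (id 11, level 1).
Iteration 2: rows with parent_id in {10,11} -> mail (id 12, level 2), data (id 13, level 2), var (id 15, level 2).
Iteration 3: level < 2 fails for all current rows; recursion stops.
SUM(level) = 0 + 1 + 1 + 2 + 2 + 2 = 8.

8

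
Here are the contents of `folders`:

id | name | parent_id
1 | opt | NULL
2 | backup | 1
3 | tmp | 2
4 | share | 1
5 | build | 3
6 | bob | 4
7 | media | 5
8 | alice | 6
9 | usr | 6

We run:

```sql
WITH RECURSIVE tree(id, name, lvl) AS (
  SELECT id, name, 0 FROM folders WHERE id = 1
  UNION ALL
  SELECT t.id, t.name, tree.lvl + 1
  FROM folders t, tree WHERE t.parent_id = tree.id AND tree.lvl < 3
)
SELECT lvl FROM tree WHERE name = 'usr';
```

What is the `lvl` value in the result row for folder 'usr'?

3

Base: id=1 (opt) at lvl 0.
Iteration 1: rows with parent_id in {1} -> backup (id 2, lvl 1), share (id 4, lvl 1).
Iteration 2: rows with parent_id in {2,4} -> tmp (id 3, lvl 2), bob (id 6, lvl 2).
Iteration 3: rows with parent_id in {3,6} -> build (id 5, lvl 3), alice (id 8, lvl 3), usr (id 9, lvl 3).
Iteration 4: lvl < 3 fails for all current rows; recursion stops.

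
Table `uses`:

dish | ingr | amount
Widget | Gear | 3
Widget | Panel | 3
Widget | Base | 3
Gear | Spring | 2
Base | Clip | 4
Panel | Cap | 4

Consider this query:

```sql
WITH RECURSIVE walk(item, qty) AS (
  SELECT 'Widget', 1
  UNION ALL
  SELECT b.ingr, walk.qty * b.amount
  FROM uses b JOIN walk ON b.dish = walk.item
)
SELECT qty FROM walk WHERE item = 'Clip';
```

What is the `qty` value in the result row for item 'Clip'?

Base: (Widget, qty=1).
Iteration 1: components of {Widget} -> Base = 1*3 = 3, Gear = 1*3 = 3, Panel = 1*3 = 3.
Iteration 2: components of {Base,Gear,Panel} -> Cap = 3*4 = 12, Clip = 3*4 = 12, Spring = 3*2 = 6.
Iteration 3: no further components; recursion stops.

12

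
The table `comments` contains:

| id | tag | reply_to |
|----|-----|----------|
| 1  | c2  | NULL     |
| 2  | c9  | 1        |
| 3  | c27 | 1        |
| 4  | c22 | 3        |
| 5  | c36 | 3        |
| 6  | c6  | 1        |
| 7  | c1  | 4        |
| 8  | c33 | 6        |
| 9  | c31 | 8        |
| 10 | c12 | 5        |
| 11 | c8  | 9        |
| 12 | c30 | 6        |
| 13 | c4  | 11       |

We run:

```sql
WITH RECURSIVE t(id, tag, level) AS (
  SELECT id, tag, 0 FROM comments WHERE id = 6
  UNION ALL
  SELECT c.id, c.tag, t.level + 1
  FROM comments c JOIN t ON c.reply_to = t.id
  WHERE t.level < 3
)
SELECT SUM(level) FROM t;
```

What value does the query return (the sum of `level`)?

7

Base: id=6 (c6) at level 0.
Iteration 1: rows with reply_to in {6} -> c33 (id 8, level 1), c30 (id 12, level 1).
Iteration 2: rows with reply_to in {8,12} -> c31 (id 9, level 2).
Iteration 3: rows with reply_to in {9} -> c8 (id 11, level 3).
Iteration 4: level < 3 fails for all current rows; recursion stops.
SUM(level) = 0 + 1 + 1 + 2 + 3 = 7.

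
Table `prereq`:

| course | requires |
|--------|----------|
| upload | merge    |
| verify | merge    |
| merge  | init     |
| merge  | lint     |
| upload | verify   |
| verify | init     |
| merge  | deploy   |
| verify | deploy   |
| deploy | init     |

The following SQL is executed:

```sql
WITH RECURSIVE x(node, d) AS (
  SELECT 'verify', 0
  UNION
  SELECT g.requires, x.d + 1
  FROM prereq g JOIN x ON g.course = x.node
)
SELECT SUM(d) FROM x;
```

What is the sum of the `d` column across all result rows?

12

Base: (verify, d=0).
Iteration 1: edges from {verify} -> (deploy, d=1), (init, d=1), (merge, d=1).
Iteration 2: edges from {deploy,init,merge} -> (deploy, d=2), (init, d=2), (lint, d=2). [UNION drops 1 duplicate row(s)]
Iteration 3: edges from {deploy,init,lint} -> (init, d=3).
Iteration 4: no outgoing edges from {init}; recursion stops.
SUM(d) = 0 + 1 + 1 + 1 + 2 + 2 + 2 + 3 = 12.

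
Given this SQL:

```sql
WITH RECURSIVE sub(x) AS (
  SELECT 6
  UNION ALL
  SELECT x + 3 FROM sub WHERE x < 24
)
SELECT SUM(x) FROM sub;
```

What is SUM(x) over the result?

105

Base: x=6.
Iteration 1: 6 < 24 holds -> x = 6 + 3 = 9.
Iteration 2: 9 < 24 holds -> x = 9 + 3 = 12.
Iteration 3: 12 < 24 holds -> x = 12 + 3 = 15.
Iteration 4: 15 < 24 holds -> x = 15 + 3 = 18.
Iteration 5: 18 < 24 holds -> x = 18 + 3 = 21.
Iteration 6: 21 < 24 holds -> x = 21 + 3 = 24.
Iteration 7: 24 < 24 fails; recursion stops.
SUM(x) = 6 + 9 + 12 + 15 + 18 + 21 + 24 = 105.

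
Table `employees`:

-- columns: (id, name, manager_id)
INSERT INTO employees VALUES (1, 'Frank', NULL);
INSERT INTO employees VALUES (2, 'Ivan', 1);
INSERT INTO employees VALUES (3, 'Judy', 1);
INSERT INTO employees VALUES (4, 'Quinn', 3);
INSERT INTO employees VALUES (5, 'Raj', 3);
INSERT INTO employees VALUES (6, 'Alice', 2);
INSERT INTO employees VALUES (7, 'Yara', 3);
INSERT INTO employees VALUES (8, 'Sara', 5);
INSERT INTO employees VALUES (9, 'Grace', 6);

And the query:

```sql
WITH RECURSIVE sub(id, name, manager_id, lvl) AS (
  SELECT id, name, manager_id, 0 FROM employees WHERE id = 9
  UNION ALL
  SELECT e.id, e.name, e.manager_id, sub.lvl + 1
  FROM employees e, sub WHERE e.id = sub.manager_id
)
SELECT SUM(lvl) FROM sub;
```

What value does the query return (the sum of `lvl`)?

6

Base: id=9 (Grace), manager_id=6, lvl 0.
Iteration 1: join on id=6 -> Alice (id 6, manager_id=2, lvl 1).
Iteration 2: join on id=2 -> Ivan (id 2, manager_id=1, lvl 2).
Iteration 3: join on id=1 -> Frank (id 1, manager_id=NULL, lvl 3).
Iteration 4: manager_id is NULL; no match; recursion stops.
SUM(lvl) = 0 + 1 + 2 + 3 = 6.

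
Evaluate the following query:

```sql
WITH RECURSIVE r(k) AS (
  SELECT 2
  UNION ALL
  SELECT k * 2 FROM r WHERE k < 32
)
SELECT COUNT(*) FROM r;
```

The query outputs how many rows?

5

Base: k=2.
Iteration 1: 2 < 32 holds -> k = 2 * 2 = 4.
Iteration 2: 4 < 32 holds -> k = 4 * 2 = 8.
Iteration 3: 8 < 32 holds -> k = 8 * 2 = 16.
Iteration 4: 16 < 32 holds -> k = 16 * 2 = 32.
Iteration 5: 32 < 32 fails; recursion stops.
Total rows emitted: 5.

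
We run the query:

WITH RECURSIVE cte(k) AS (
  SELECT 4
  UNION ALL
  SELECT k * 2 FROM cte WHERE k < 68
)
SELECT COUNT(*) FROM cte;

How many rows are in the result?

6

Base: k=4.
Iteration 1: 4 < 68 holds -> k = 4 * 2 = 8.
Iteration 2: 8 < 68 holds -> k = 8 * 2 = 16.
Iteration 3: 16 < 68 holds -> k = 16 * 2 = 32.
Iteration 4: 32 < 68 holds -> k = 32 * 2 = 64.
Iteration 5: 64 < 68 holds -> k = 64 * 2 = 128.
Iteration 6: 128 < 68 fails; recursion stops.
Total rows emitted: 6.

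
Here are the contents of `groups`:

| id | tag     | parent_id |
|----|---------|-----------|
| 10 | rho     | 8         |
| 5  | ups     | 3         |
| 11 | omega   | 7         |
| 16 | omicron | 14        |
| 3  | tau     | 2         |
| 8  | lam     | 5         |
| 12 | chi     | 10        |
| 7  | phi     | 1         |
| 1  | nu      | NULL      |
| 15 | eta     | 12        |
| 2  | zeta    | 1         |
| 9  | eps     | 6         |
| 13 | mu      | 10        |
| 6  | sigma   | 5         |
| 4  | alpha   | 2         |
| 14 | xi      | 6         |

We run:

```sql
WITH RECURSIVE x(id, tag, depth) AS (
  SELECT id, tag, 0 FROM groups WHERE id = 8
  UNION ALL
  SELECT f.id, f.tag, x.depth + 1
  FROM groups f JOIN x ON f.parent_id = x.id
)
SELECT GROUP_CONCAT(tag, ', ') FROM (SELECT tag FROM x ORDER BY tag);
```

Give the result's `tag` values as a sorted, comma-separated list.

Base: id=8 (lam) at depth 0.
Iteration 1: rows with parent_id in {8} -> rho (id 10, depth 1).
Iteration 2: rows with parent_id in {10} -> chi (id 12, depth 2), mu (id 13, depth 2).
Iteration 3: rows with parent_id in {12,13} -> eta (id 15, depth 3).
Iteration 4: no rows with parent_id in {15}; recursion stops.

chi, eta, lam, mu, rho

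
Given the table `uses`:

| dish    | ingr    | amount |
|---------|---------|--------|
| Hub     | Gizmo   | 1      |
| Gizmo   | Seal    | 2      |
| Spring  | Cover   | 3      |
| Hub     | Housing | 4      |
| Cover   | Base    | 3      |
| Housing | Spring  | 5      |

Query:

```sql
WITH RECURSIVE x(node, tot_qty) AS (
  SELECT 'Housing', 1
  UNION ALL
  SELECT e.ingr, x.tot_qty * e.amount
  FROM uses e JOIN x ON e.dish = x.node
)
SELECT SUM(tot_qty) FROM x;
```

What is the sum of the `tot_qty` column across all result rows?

Base: (Housing, tot_qty=1).
Iteration 1: components of {Housing} -> Spring = 1*5 = 5.
Iteration 2: components of {Spring} -> Cover = 5*3 = 15.
Iteration 3: components of {Cover} -> Base = 15*3 = 45.
Iteration 4: no further components; recursion stops.
SUM(tot_qty) = 1 + 5 + 15 + 45 = 66.

66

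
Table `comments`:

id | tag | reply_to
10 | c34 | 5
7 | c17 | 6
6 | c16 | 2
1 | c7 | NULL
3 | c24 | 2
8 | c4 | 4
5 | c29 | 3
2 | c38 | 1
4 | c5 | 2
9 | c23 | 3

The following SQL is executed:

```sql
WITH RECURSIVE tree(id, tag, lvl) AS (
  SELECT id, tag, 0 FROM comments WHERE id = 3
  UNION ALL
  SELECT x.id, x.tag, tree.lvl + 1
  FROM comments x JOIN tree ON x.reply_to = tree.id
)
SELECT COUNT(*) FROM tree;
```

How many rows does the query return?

4

Base: id=3 (c24) at lvl 0.
Iteration 1: rows with reply_to in {3} -> c29 (id 5, lvl 1), c23 (id 9, lvl 1).
Iteration 2: rows with reply_to in {5,9} -> c34 (id 10, lvl 2).
Iteration 3: no rows with reply_to in {10}; recursion stops.
Total rows emitted: 4.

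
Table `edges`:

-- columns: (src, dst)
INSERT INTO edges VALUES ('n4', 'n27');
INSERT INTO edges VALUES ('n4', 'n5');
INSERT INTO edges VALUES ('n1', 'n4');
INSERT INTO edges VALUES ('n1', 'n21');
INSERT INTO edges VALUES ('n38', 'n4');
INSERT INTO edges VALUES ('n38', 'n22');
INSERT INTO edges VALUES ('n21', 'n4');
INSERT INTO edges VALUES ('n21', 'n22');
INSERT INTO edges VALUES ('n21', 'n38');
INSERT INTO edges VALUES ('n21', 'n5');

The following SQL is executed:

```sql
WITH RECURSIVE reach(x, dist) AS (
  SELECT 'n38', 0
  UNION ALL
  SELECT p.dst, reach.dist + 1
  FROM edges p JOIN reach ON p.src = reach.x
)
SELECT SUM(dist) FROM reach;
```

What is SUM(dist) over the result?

6

Base: (n38, dist=0).
Iteration 1: edges from {n38} -> (n22, dist=1), (n4, dist=1).
Iteration 2: edges from {n22,n4} -> (n27, dist=2), (n5, dist=2).
Iteration 3: no outgoing edges from {n27,n5}; recursion stops.
SUM(dist) = 0 + 1 + 1 + 2 + 2 = 6.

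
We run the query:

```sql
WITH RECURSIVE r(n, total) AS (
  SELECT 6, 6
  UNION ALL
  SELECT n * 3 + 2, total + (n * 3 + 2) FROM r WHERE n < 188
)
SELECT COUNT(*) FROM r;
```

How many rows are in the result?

Base: n=6, total=6.
Iteration 1: 6 < 188 holds -> n = 6 * 3 + 2 = 20, total = 6 + 20 = 26.
Iteration 2: 20 < 188 holds -> n = 20 * 3 + 2 = 62, total = 26 + 62 = 88.
Iteration 3: 62 < 188 holds -> n = 62 * 3 + 2 = 188, total = 88 + 188 = 276.
Iteration 4: 188 < 188 fails; recursion stops.
Total rows emitted: 4.

4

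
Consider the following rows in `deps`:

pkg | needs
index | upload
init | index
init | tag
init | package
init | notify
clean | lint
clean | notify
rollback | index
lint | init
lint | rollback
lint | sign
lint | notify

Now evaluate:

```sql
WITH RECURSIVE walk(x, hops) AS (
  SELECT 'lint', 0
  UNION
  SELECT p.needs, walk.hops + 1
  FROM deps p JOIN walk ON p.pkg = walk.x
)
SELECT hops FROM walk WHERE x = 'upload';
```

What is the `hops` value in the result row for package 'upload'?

Base: (lint, hops=0).
Iteration 1: edges from {lint} -> (init, hops=1), (notify, hops=1), (rollback, hops=1), (sign, hops=1).
Iteration 2: edges from {init,notify,rollback,sign} -> (index, hops=2), (notify, hops=2), (package, hops=2), (tag, hops=2). [UNION drops 1 duplicate row(s)]
Iteration 3: edges from {index,notify,package,tag} -> (upload, hops=3).
Iteration 4: no outgoing edges from {upload}; recursion stops.

3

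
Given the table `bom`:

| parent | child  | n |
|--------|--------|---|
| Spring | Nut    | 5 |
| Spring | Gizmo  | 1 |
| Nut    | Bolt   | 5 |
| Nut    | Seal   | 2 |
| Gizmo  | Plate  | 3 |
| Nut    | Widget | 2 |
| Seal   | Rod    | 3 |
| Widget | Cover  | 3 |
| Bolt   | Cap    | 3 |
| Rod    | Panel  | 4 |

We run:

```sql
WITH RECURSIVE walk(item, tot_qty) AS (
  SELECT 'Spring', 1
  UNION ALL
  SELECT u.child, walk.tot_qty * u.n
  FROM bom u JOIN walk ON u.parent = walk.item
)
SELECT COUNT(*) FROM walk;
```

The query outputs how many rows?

Base: (Spring, tot_qty=1).
Iteration 1: components of {Spring} -> Gizmo = 1*1 = 1, Nut = 1*5 = 5.
Iteration 2: components of {Gizmo,Nut} -> Bolt = 5*5 = 25, Plate = 1*3 = 3, Seal = 5*2 = 10, Widget = 5*2 = 10.
Iteration 3: components of {Bolt,Plate,Seal,Widget} -> Cap = 25*3 = 75, Cover = 10*3 = 30, Rod = 10*3 = 30.
Iteration 4: components of {Cap,Cover,Rod} -> Panel = 30*4 = 120.
Iteration 5: no further components; recursion stops.
Total rows emitted: 11.

11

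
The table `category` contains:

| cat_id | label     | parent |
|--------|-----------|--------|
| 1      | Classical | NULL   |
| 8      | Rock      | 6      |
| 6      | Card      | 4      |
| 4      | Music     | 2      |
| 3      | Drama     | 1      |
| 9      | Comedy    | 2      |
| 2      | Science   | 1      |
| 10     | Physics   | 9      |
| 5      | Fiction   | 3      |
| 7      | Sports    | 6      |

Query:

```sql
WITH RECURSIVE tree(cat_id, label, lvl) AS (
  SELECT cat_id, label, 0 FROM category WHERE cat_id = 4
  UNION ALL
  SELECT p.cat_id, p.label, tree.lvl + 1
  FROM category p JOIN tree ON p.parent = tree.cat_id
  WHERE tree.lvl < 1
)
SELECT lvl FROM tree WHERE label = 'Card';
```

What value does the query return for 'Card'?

Base: cat_id=4 (Music) at lvl 0.
Iteration 1: rows with parent in {4} -> Card (id 6, lvl 1).
Iteration 2: lvl < 1 fails for all current rows; recursion stops.

1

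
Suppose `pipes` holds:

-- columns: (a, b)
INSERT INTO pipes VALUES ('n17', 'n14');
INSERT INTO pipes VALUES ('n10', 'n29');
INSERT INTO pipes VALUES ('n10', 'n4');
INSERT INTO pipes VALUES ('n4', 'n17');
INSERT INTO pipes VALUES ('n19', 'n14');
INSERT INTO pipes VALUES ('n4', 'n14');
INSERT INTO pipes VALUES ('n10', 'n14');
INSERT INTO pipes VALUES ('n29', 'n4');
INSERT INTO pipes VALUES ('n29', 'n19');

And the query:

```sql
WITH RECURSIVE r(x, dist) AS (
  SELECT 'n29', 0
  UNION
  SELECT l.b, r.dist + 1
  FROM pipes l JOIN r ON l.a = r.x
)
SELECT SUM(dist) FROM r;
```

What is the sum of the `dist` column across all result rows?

9

Base: (n29, dist=0).
Iteration 1: edges from {n29} -> (n19, dist=1), (n4, dist=1).
Iteration 2: edges from {n19,n4} -> (n14, dist=2), (n17, dist=2). [UNION drops 1 duplicate row(s)]
Iteration 3: edges from {n14,n17} -> (n14, dist=3).
Iteration 4: no outgoing edges from {n14}; recursion stops.
SUM(dist) = 0 + 1 + 1 + 2 + 2 + 3 = 9.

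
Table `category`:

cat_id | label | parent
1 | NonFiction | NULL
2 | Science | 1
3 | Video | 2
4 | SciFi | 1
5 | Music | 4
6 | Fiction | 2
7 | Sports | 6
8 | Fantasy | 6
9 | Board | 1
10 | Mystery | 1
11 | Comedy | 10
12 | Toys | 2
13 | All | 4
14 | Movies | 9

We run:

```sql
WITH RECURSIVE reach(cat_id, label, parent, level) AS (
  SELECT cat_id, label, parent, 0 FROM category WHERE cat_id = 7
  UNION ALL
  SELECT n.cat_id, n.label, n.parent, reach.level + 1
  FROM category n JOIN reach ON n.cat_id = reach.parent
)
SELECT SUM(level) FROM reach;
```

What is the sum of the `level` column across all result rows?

Base: cat_id=7 (Sports), parent=6, level 0.
Iteration 1: join on cat_id=6 -> Fiction (id 6, parent=2, level 1).
Iteration 2: join on cat_id=2 -> Science (id 2, parent=1, level 2).
Iteration 3: join on cat_id=1 -> NonFiction (id 1, parent=NULL, level 3).
Iteration 4: parent is NULL; no match; recursion stops.
SUM(level) = 0 + 1 + 2 + 3 = 6.

6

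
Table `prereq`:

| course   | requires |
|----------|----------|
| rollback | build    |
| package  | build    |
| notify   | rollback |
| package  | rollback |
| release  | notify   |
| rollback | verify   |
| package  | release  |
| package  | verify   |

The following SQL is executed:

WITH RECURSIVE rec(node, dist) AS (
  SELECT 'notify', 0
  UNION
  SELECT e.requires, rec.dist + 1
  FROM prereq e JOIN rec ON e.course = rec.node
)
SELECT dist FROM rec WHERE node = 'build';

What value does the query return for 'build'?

Base: (notify, dist=0).
Iteration 1: edges from {notify} -> (rollback, dist=1).
Iteration 2: edges from {rollback} -> (build, dist=2), (verify, dist=2).
Iteration 3: no outgoing edges from {build,verify}; recursion stops.

2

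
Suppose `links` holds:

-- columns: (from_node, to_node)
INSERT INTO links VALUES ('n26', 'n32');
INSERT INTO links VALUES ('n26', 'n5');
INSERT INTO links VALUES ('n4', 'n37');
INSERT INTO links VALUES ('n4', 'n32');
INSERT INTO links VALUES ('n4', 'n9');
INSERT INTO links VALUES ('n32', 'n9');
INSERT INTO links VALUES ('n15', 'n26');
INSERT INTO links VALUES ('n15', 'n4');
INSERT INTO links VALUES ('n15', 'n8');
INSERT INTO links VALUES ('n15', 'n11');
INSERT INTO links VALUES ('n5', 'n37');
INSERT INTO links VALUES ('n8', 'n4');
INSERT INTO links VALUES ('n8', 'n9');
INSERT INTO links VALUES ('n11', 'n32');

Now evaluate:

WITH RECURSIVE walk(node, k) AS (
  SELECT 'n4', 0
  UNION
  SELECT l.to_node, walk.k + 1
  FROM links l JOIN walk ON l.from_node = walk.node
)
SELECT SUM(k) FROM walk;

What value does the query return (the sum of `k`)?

5

Base: (n4, k=0).
Iteration 1: edges from {n4} -> (n32, k=1), (n37, k=1), (n9, k=1).
Iteration 2: edges from {n32,n37,n9} -> (n9, k=2).
Iteration 3: no outgoing edges from {n9}; recursion stops.
SUM(k) = 0 + 1 + 1 + 1 + 2 = 5.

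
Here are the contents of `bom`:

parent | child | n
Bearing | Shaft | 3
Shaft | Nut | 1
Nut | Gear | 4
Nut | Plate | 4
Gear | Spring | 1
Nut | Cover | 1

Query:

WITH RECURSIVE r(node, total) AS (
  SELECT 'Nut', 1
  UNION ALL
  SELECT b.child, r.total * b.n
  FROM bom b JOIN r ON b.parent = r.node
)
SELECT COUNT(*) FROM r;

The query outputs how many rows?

Base: (Nut, total=1).
Iteration 1: components of {Nut} -> Cover = 1*1 = 1, Gear = 1*4 = 4, Plate = 1*4 = 4.
Iteration 2: components of {Cover,Gear,Plate} -> Spring = 4*1 = 4.
Iteration 3: no further components; recursion stops.
Total rows emitted: 5.

5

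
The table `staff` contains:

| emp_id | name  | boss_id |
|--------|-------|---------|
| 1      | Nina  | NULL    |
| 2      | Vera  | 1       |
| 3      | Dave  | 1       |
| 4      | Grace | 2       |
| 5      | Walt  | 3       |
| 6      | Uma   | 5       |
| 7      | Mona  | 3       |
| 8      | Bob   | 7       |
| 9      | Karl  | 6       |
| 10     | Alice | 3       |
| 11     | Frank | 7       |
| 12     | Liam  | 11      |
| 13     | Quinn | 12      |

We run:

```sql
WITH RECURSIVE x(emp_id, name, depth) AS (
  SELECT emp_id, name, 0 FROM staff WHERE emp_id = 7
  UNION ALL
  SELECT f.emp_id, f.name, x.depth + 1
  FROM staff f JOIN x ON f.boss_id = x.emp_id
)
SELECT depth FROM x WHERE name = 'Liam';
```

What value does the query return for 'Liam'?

Base: emp_id=7 (Mona) at depth 0.
Iteration 1: rows with boss_id in {7} -> Bob (id 8, depth 1), Frank (id 11, depth 1).
Iteration 2: rows with boss_id in {8,11} -> Liam (id 12, depth 2).
Iteration 3: rows with boss_id in {12} -> Quinn (id 13, depth 3).
Iteration 4: no rows with boss_id in {13}; recursion stops.

2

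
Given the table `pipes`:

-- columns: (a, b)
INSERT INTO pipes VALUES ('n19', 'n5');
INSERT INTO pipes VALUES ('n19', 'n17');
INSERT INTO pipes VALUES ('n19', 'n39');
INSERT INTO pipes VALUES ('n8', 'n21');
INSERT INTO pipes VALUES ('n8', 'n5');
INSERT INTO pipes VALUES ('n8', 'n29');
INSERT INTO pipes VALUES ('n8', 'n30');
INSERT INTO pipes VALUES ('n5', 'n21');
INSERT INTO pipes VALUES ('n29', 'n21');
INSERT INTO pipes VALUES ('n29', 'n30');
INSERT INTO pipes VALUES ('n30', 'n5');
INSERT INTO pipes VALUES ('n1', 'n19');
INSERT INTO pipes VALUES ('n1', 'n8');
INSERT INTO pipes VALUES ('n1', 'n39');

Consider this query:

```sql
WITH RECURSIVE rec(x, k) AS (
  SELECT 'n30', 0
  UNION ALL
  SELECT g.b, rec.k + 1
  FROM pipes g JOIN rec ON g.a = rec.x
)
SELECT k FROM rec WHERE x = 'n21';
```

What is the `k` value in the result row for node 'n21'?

Base: (n30, k=0).
Iteration 1: edges from {n30} -> (n5, k=1).
Iteration 2: edges from {n5} -> (n21, k=2).
Iteration 3: no outgoing edges from {n21}; recursion stops.

2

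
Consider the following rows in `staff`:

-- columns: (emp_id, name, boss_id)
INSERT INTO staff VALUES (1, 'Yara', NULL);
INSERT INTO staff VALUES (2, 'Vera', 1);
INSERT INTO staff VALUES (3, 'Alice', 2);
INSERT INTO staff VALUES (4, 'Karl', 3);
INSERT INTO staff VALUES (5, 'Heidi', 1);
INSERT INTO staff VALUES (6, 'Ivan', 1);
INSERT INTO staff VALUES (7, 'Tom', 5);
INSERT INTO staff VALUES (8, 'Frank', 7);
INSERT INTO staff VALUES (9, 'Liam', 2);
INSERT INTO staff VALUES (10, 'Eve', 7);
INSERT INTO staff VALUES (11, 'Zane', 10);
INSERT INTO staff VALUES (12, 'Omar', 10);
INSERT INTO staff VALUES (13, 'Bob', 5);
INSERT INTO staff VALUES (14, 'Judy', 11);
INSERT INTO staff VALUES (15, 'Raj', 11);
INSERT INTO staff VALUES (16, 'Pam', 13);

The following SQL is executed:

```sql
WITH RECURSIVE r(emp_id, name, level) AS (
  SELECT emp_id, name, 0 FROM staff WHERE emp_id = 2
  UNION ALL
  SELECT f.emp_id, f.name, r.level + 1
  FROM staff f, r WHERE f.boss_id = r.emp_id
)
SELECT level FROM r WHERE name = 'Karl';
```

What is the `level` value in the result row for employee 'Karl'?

2

Base: emp_id=2 (Vera) at level 0.
Iteration 1: rows with boss_id in {2} -> Alice (id 3, level 1), Liam (id 9, level 1).
Iteration 2: rows with boss_id in {3,9} -> Karl (id 4, level 2).
Iteration 3: no rows with boss_id in {4}; recursion stops.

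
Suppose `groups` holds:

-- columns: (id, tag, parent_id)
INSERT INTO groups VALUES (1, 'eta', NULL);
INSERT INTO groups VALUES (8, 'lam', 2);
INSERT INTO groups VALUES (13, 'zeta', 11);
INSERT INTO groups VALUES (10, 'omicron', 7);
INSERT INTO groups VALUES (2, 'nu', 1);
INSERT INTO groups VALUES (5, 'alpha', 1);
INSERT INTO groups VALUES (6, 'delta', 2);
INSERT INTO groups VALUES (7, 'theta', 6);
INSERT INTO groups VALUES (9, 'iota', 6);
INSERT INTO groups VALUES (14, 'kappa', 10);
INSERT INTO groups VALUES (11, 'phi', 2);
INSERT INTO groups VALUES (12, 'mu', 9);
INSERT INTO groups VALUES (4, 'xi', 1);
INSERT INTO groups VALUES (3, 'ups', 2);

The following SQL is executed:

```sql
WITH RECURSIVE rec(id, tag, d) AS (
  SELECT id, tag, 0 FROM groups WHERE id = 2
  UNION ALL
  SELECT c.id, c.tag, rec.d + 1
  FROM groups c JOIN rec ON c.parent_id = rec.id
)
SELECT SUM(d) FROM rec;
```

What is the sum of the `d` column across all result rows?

Base: id=2 (nu) at d 0.
Iteration 1: rows with parent_id in {2} -> ups (id 3, d 1), delta (id 6, d 1), lam (id 8, d 1), phi (id 11, d 1).
Iteration 2: rows with parent_id in {3,6,8,11} -> theta (id 7, d 2), iota (id 9, d 2), zeta (id 13, d 2).
Iteration 3: rows with parent_id in {7,9,13} -> omicron (id 10, d 3), mu (id 12, d 3).
Iteration 4: rows with parent_id in {10,12} -> kappa (id 14, d 4).
Iteration 5: no rows with parent_id in {14}; recursion stops.
SUM(d) = 0 + 1 + 1 + 1 + 1 + 2 + 2 + 2 + 3 + 3 + 4 = 20.

20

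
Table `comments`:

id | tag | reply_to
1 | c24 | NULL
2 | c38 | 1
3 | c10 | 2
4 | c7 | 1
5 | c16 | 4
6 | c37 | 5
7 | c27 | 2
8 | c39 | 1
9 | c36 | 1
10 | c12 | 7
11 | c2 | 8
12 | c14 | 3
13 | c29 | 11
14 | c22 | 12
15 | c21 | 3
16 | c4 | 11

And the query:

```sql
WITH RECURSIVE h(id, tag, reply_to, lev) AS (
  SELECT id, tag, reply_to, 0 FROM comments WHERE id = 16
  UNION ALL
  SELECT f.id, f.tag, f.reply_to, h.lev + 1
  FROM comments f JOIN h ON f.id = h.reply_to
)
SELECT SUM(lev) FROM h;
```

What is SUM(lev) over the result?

6

Base: id=16 (c4), reply_to=11, lev 0.
Iteration 1: join on id=11 -> c2 (id 11, reply_to=8, lev 1).
Iteration 2: join on id=8 -> c39 (id 8, reply_to=1, lev 2).
Iteration 3: join on id=1 -> c24 (id 1, reply_to=NULL, lev 3).
Iteration 4: reply_to is NULL; no match; recursion stops.
SUM(lev) = 0 + 1 + 2 + 3 = 6.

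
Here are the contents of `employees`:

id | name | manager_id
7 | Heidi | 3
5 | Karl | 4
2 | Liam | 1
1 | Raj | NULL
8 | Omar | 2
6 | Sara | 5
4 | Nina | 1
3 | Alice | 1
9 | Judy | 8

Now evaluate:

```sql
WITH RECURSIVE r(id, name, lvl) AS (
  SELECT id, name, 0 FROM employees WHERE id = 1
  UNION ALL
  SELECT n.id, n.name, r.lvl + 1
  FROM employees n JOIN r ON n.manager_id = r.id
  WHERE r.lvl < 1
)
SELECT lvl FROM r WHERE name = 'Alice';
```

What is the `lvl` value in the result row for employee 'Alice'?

Base: id=1 (Raj) at lvl 0.
Iteration 1: rows with manager_id in {1} -> Liam (id 2, lvl 1), Alice (id 3, lvl 1), Nina (id 4, lvl 1).
Iteration 2: lvl < 1 fails for all current rows; recursion stops.

1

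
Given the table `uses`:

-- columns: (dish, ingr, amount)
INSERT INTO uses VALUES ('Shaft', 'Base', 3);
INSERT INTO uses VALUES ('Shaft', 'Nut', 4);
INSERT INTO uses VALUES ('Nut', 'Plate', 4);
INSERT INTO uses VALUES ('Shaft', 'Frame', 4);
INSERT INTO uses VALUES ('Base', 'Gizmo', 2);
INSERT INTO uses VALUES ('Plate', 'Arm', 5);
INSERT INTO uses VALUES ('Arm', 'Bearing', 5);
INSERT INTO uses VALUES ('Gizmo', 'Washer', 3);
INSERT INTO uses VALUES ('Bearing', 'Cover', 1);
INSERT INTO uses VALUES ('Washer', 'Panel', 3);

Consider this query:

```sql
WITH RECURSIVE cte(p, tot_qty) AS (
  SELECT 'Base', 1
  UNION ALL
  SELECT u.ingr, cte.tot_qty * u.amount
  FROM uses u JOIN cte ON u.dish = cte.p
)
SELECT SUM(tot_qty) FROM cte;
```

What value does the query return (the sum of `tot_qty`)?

27

Base: (Base, tot_qty=1).
Iteration 1: components of {Base} -> Gizmo = 1*2 = 2.
Iteration 2: components of {Gizmo} -> Washer = 2*3 = 6.
Iteration 3: components of {Washer} -> Panel = 6*3 = 18.
Iteration 4: no further components; recursion stops.
SUM(tot_qty) = 1 + 2 + 6 + 18 = 27.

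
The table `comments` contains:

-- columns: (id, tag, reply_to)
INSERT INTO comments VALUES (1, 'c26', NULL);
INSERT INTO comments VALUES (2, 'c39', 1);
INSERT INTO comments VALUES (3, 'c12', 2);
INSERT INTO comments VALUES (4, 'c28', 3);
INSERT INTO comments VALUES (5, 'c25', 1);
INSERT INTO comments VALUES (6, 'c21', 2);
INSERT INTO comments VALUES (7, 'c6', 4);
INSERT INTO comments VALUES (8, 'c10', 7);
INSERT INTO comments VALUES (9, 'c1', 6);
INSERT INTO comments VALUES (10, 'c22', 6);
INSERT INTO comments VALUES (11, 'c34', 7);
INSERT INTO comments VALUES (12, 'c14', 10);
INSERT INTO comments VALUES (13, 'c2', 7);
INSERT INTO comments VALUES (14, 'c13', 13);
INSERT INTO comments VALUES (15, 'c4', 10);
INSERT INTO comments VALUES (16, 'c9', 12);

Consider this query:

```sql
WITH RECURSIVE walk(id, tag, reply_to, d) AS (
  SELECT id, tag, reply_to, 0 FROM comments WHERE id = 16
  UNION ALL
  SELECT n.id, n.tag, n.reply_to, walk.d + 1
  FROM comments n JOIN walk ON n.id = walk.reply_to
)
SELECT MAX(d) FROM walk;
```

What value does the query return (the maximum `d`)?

Base: id=16 (c9), reply_to=12, d 0.
Iteration 1: join on id=12 -> c14 (id 12, reply_to=10, d 1).
Iteration 2: join on id=10 -> c22 (id 10, reply_to=6, d 2).
Iteration 3: join on id=6 -> c21 (id 6, reply_to=2, d 3).
Iteration 4: join on id=2 -> c39 (id 2, reply_to=1, d 4).
Iteration 5: join on id=1 -> c26 (id 1, reply_to=NULL, d 5).
Iteration 6: reply_to is NULL; no match; recursion stops.
d values: 0, 1, 2, 3, 4, 5; the maximum is 5.

5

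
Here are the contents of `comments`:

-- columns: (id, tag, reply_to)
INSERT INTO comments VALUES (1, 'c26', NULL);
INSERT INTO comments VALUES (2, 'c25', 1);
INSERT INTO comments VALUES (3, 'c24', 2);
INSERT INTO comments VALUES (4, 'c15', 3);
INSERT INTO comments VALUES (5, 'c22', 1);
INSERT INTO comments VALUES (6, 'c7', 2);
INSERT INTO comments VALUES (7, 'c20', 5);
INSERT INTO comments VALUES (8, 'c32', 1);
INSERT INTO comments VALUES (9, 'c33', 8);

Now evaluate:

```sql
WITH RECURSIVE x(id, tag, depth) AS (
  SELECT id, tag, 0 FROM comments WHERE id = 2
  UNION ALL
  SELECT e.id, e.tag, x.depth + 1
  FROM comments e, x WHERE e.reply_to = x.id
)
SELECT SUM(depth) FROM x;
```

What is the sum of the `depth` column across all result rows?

4

Base: id=2 (c25) at depth 0.
Iteration 1: rows with reply_to in {2} -> c24 (id 3, depth 1), c7 (id 6, depth 1).
Iteration 2: rows with reply_to in {3,6} -> c15 (id 4, depth 2).
Iteration 3: no rows with reply_to in {4}; recursion stops.
SUM(depth) = 0 + 1 + 1 + 2 = 4.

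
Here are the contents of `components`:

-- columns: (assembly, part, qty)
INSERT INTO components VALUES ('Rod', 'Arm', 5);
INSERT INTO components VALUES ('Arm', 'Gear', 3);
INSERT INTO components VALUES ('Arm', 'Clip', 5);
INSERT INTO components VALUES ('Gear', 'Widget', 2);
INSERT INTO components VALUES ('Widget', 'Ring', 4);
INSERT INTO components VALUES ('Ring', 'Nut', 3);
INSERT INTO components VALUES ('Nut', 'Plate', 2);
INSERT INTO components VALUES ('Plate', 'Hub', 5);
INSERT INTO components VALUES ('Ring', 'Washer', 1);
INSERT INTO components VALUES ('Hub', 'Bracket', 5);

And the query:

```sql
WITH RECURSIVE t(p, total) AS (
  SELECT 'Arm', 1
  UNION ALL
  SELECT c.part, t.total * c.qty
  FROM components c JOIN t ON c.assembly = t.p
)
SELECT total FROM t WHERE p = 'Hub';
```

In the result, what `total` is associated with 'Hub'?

Base: (Arm, total=1).
Iteration 1: components of {Arm} -> Clip = 1*5 = 5, Gear = 1*3 = 3.
Iteration 2: components of {Clip,Gear} -> Widget = 3*2 = 6.
Iteration 3: components of {Widget} -> Ring = 6*4 = 24.
Iteration 4: components of {Ring} -> Nut = 24*3 = 72, Washer = 24*1 = 24.
Iteration 5: components of {Nut,Washer} -> Plate = 72*2 = 144.
Iteration 6: components of {Plate} -> Hub = 144*5 = 720.
Iteration 7: components of {Hub} -> Bracket = 720*5 = 3600.
Iteration 8: no further components; recursion stops.

720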